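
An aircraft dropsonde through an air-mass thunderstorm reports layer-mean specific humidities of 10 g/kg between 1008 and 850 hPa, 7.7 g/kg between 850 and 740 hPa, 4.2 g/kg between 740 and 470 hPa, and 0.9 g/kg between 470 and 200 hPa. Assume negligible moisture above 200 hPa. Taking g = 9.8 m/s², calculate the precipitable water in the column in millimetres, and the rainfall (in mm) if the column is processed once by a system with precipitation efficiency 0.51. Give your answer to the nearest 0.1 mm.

PW ≈ 38.8 mm; rainfall ≈ 19.8 mm

Precipitable water is the column-integrated vapour mass per unit area: PW = (1/g) Σ q̄ Δp, with q in kg/kg and Δp in Pa (1 kg/m² of water = 1 mm).
Layer 1008–850 hPa: Δp = 158 hPa = 15800 Pa, q̄ = 0.01 kg/kg → 0.01 × 15800 / 9.8 = 16.12 mm
Layer 850–740 hPa: Δp = 110 hPa = 11000 Pa, q̄ = 0.0077 kg/kg → 0.0077 × 11000 / 9.8 = 8.64 mm
Layer 740–470 hPa: Δp = 270 hPa = 27000 Pa, q̄ = 0.0042 kg/kg → 0.0042 × 27000 / 9.8 = 11.57 mm
Layer 470–200 hPa: Δp = 270 hPa = 27000 Pa, q̄ = 0.0009 kg/kg → 0.0009 × 27000 / 9.8 = 2.48 mm
PW = 16.12 + 8.64 + 11.57 + 2.48 = 38.81 ≈ 38.8 mm.
Rainfall = ε × PW = 0.51 × 38.8 = 19.8 mm.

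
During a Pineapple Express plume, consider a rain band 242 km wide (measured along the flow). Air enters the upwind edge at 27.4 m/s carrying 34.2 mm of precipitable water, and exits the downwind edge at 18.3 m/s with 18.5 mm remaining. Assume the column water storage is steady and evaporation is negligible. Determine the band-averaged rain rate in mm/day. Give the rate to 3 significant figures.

Column moisture flux per unit crosswind length is F = V × PW.
Inflow: F_in = 27.4 × 34.2 = 937.08 mm·m/s
Outflow: F_out = 18.3 × 18.5 = 338.55 mm·m/s
Steady-state rate R = (F_in − F_out)/L = (937.08 − 338.55) / 242000 m = 2.473e-03 mm/s.
R = 2.473e-03 × 3600 × 24 = 214 mm/day.

R ≈ 214 mm/day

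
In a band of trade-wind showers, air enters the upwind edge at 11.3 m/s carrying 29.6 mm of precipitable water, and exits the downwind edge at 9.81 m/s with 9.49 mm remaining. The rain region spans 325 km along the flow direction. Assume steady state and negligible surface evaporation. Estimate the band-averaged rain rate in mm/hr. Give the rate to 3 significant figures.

Column moisture flux per unit crosswind length is F = V × PW.
Inflow: F_in = 11.3 × 29.6 = 334.48 mm·m/s
Outflow: F_out = 9.81 × 9.49 = 93.0969 mm·m/s
Steady-state rate R = (F_in − F_out)/L = (334.48 − 93.0969) / 325000 m = 7.427e-04 mm/s.
R = 7.427e-04 × 3600 = 2.67 mm/hr.

R ≈ 2.67 mm/hr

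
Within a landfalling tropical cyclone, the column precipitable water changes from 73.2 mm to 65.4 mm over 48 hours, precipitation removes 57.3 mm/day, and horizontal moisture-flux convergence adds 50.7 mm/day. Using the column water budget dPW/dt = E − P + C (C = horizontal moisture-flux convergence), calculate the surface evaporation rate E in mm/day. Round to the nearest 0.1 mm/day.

E ≈ 2.7 mm/day

dPW/dt = (65.4 − 73.2) mm / (48/24 day) = -3.900 mm/day.
E = dPW/dt + P − C = (-3.900) + 57.3 − (50.7) = 2.7 mm/day.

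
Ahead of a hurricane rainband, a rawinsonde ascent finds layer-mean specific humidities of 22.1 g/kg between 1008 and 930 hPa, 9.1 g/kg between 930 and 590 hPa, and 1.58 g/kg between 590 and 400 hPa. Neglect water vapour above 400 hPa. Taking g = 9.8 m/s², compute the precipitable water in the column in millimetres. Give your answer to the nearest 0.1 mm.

PW ≈ 52.2 mm

Precipitable water is the column-integrated vapour mass per unit area: PW = (1/g) Σ q̄ Δp, with q in kg/kg and Δp in Pa (1 kg/m² of water = 1 mm).
Layer 1008–930 hPa: Δp = 78 hPa = 7800 Pa, q̄ = 0.0221 kg/kg → 0.0221 × 7800 / 9.8 = 17.59 mm
Layer 930–590 hPa: Δp = 340 hPa = 34000 Pa, q̄ = 0.0091 kg/kg → 0.0091 × 34000 / 9.8 = 31.57 mm
Layer 590–400 hPa: Δp = 190 hPa = 19000 Pa, q̄ = 0.00158 kg/kg → 0.00158 × 19000 / 9.8 = 3.06 mm
PW = 17.59 + 31.57 + 3.06 = 52.22 ≈ 52.2 mm.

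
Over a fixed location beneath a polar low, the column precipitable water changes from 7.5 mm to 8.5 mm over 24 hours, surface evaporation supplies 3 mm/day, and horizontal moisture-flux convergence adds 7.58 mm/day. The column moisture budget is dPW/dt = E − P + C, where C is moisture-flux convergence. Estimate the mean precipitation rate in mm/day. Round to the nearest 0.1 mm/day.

dPW/dt = (8.5 − 7.5) mm / (24/24 day) = +1.000 mm/day.
P = E + C − dPW/dt = 3 + (7.58) − (+1.000) = 9.6 mm/day.

P ≈ 9.6 mm/day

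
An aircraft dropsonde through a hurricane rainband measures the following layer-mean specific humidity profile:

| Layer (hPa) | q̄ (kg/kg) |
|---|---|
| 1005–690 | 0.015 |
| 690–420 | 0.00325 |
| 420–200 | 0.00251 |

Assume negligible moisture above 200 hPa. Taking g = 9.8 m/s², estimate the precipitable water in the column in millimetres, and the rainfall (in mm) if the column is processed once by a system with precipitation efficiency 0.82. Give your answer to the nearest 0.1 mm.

Precipitable water is the column-integrated vapour mass per unit area: PW = (1/g) Σ q̄ Δp, with q in kg/kg and Δp in Pa (1 kg/m² of water = 1 mm).
Layer 1005–690 hPa: Δp = 315 hPa = 31500 Pa, q̄ = 0.015 kg/kg → 0.015 × 31500 / 9.8 = 48.21 mm
Layer 690–420 hPa: Δp = 270 hPa = 27000 Pa, q̄ = 0.00325 kg/kg → 0.00325 × 27000 / 9.8 = 8.95 mm
Layer 420–200 hPa: Δp = 220 hPa = 22000 Pa, q̄ = 0.00251 kg/kg → 0.00251 × 22000 / 9.8 = 5.63 mm
PW = 48.21 + 8.95 + 5.63 = 62.79 ≈ 62.8 mm.
Rainfall = ε × PW = 0.82 × 62.8 = 51.5 mm.

PW ≈ 62.8 mm; rainfall ≈ 51.5 mm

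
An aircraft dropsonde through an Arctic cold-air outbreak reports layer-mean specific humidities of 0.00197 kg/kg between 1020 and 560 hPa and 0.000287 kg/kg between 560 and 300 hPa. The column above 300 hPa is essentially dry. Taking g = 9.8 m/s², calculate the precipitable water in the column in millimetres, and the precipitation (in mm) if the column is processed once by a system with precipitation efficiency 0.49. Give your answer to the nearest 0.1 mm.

Precipitable water is the column-integrated vapour mass per unit area: PW = (1/g) Σ q̄ Δp, with q in kg/kg and Δp in Pa (1 kg/m² of water = 1 mm).
Layer 1020–560 hPa: Δp = 460 hPa = 46000 Pa, q̄ = 0.00197 kg/kg → 0.00197 × 46000 / 9.8 = 9.25 mm
Layer 560–300 hPa: Δp = 260 hPa = 26000 Pa, q̄ = 0.000287 kg/kg → 0.000287 × 26000 / 9.8 = 0.76 mm
PW = 9.25 + 0.76 = 10.01 ≈ 10.0 mm.
Precipitation = ε × PW = 0.49 × 10.0 = 4.9 mm.

PW ≈ 10.0 mm; precipitation ≈ 4.9 mm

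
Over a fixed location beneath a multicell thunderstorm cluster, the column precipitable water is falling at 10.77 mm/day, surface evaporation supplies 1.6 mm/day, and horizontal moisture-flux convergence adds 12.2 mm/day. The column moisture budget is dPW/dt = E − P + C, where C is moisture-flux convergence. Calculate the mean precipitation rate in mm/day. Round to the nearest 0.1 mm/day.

dPW/dt = -10.77 mm/day.
P = E + C − dPW/dt = 1.6 + (12.2) − (-10.77) = 24.6 mm/day.

P ≈ 24.6 mm/day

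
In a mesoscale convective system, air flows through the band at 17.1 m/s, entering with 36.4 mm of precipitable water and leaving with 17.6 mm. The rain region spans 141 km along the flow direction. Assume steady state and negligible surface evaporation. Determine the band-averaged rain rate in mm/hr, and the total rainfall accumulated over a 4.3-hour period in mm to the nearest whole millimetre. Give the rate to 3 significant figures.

R ≈ 8.21 mm/hr; total ≈ 35 mm

Column moisture flux per unit crosswind length is F = V × PW.
Inflow: F_in = 17.1 × 36.4 = 622.44 mm·m/s
Outflow: F_out = 17.1 × 17.6 = 300.96 mm·m/s
Steady-state rate R = (F_in − F_out)/L = (622.44 − 300.96) / 141000 m = 2.280e-03 mm/s.
R = 2.280e-03 × 3600 = 8.21 mm/hr.
Over 4.3 h: total = 8.21 × 4.3 = 35.303 ≈ 35 mm.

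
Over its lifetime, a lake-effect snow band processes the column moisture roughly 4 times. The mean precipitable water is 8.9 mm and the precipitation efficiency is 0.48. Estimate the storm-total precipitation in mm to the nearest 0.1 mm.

Each cycle deposits ε × PW = 0.48 × 8.9 = 4.272 mm.
Over 4 cycles: 4 × 4.272 = 17.1 mm.

precipitation ≈ 17.1 mm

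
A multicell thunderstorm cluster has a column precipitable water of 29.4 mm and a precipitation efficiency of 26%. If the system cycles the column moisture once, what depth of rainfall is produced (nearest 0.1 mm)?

rainfall ≈ 7.6 mm

Rainfall = ε × PW = 0.26 × 29.4 = 7.6 mm.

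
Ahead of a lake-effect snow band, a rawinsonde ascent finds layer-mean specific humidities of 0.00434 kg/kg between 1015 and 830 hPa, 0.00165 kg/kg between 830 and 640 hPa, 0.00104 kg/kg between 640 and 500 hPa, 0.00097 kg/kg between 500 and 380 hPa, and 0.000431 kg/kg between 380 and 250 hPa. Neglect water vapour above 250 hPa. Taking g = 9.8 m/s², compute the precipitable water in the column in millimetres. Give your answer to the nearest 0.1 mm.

Precipitable water is the column-integrated vapour mass per unit area: PW = (1/g) Σ q̄ Δp, with q in kg/kg and Δp in Pa (1 kg/m² of water = 1 mm).
Layer 1015–830 hPa: Δp = 185 hPa = 18500 Pa, q̄ = 0.00434 kg/kg → 0.00434 × 18500 / 9.8 = 8.19 mm
Layer 830–640 hPa: Δp = 190 hPa = 19000 Pa, q̄ = 0.00165 kg/kg → 0.00165 × 19000 / 9.8 = 3.20 mm
Layer 640–500 hPa: Δp = 140 hPa = 14000 Pa, q̄ = 0.00104 kg/kg → 0.00104 × 14000 / 9.8 = 1.49 mm
Layer 500–380 hPa: Δp = 120 hPa = 12000 Pa, q̄ = 0.00097 kg/kg → 0.00097 × 12000 / 9.8 = 1.19 mm
Layer 380–250 hPa: Δp = 130 hPa = 13000 Pa, q̄ = 0.000431 kg/kg → 0.000431 × 13000 / 9.8 = 0.57 mm
PW = 8.19 + 3.20 + 1.49 + 1.19 + 0.57 = 14.64 ≈ 14.6 mm.

PW ≈ 14.6 mm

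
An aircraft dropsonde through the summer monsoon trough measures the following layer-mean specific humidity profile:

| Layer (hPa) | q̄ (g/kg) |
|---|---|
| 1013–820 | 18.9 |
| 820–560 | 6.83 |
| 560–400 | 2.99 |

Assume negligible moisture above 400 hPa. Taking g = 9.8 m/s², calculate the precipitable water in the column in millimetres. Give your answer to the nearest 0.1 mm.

PW ≈ 60.2 mm

Precipitable water is the column-integrated vapour mass per unit area: PW = (1/g) Σ q̄ Δp, with q in kg/kg and Δp in Pa (1 kg/m² of water = 1 mm).
Layer 1013–820 hPa: Δp = 193 hPa = 19300 Pa, q̄ = 0.0189 kg/kg → 0.0189 × 19300 / 9.8 = 37.22 mm
Layer 820–560 hPa: Δp = 260 hPa = 26000 Pa, q̄ = 0.00683 kg/kg → 0.00683 × 26000 / 9.8 = 18.12 mm
Layer 560–400 hPa: Δp = 160 hPa = 16000 Pa, q̄ = 0.00299 kg/kg → 0.00299 × 16000 / 9.8 = 4.88 mm
PW = 37.22 + 18.12 + 4.88 = 60.22 ≈ 60.2 mm.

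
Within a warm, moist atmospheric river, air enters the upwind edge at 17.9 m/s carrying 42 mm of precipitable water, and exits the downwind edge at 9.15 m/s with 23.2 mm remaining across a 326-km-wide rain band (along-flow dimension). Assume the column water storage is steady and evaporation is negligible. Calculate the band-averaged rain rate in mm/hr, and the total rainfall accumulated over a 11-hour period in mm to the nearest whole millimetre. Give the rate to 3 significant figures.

R ≈ 5.96 mm/hr; total ≈ 66 mm

Column moisture flux per unit crosswind length is F = V × PW.
Inflow: F_in = 17.9 × 42 = 751.8 mm·m/s
Outflow: F_out = 9.15 × 23.2 = 212.28 mm·m/s
Steady-state rate R = (F_in − F_out)/L = (751.8 − 212.28) / 326000 m = 1.655e-03 mm/s.
R = 1.655e-03 × 3600 = 5.96 mm/hr.
Over 11 h: total = 5.96 × 11 = 65.56 ≈ 66 mm.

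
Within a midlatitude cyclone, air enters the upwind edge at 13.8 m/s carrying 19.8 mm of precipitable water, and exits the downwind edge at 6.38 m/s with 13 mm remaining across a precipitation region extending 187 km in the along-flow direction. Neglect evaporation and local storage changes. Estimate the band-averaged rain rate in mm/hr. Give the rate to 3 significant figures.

Column moisture flux per unit crosswind length is F = V × PW.
Inflow: F_in = 13.8 × 19.8 = 273.24 mm·m/s
Outflow: F_out = 6.38 × 13 = 82.94 mm·m/s
Steady-state rate R = (F_in − F_out)/L = (273.24 − 82.94) / 187000 m = 1.018e-03 mm/s.
R = 1.018e-03 × 3600 = 3.66 mm/hr.

R ≈ 3.66 mm/hr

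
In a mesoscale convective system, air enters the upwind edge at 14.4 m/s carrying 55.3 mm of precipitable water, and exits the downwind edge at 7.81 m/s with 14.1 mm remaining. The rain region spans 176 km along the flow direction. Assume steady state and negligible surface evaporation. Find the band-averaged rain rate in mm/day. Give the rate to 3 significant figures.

R ≈ 337 mm/day

Column moisture flux per unit crosswind length is F = V × PW.
Inflow: F_in = 14.4 × 55.3 = 796.32 mm·m/s
Outflow: F_out = 7.81 × 14.1 = 110.121 mm·m/s
Steady-state rate R = (F_in − F_out)/L = (796.32 − 110.121) / 176000 m = 3.899e-03 mm/s.
R = 3.899e-03 × 3600 × 24 = 337 mm/day.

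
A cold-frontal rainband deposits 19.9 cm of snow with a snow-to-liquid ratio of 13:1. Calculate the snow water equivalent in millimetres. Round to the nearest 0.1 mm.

SWE ≈ 15.3 mm

SWE = snow depth / ratio = 19.9 cm / 13 = 1.531 cm = 15.3 mm.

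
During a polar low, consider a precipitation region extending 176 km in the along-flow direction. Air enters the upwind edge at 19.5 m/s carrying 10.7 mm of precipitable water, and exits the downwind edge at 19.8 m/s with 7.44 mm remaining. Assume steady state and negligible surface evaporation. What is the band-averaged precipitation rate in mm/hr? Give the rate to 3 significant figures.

R ≈ 1.25 mm/hr

Column moisture flux per unit crosswind length is F = V × PW.
Inflow: F_in = 19.5 × 10.7 = 208.65 mm·m/s
Outflow: F_out = 19.8 × 7.44 = 147.312 mm·m/s
Steady-state rate R = (F_in − F_out)/L = (208.65 − 147.312) / 176000 m = 3.485e-04 mm/s.
R = 3.485e-04 × 3600 = 1.25 mm/hr.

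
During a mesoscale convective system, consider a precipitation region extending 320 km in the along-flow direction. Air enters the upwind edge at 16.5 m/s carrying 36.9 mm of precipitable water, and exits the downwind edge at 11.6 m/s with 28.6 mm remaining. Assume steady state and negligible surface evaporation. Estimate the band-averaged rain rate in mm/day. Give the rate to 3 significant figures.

R ≈ 74.8 mm/day

Column moisture flux per unit crosswind length is F = V × PW.
Inflow: F_in = 16.5 × 36.9 = 608.85 mm·m/s
Outflow: F_out = 11.6 × 28.6 = 331.76 mm·m/s
Steady-state rate R = (F_in − F_out)/L = (608.85 − 331.76) / 320000 m = 8.659e-04 mm/s.
R = 8.659e-04 × 3600 × 24 = 74.8 mm/day.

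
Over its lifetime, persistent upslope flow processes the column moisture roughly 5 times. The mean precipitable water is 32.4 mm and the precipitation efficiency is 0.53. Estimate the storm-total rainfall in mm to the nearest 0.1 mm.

Each cycle deposits ε × PW = 0.53 × 32.4 = 17.172 mm.
Over 5 cycles: 5 × 17.172 = 85.9 mm.

rainfall ≈ 85.9 mm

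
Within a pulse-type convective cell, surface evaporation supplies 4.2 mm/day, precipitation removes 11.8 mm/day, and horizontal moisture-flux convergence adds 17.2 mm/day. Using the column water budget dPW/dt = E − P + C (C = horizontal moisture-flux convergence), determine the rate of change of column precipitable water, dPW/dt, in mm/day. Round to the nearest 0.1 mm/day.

dPW/dt ≈ 9.6 mm/day

dPW/dt = E − P + C = 4.2 − 11.8 + (17.2) = 9.6 mm/day.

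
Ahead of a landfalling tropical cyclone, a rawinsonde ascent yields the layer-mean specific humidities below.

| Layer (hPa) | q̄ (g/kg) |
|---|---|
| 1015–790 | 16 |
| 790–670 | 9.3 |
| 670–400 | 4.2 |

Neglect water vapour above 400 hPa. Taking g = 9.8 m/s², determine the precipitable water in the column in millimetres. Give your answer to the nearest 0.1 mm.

Precipitable water is the column-integrated vapour mass per unit area: PW = (1/g) Σ q̄ Δp, with q in kg/kg and Δp in Pa (1 kg/m² of water = 1 mm).
Layer 1015–790 hPa: Δp = 225 hPa = 22500 Pa, q̄ = 0.016 kg/kg → 0.016 × 22500 / 9.8 = 36.73 mm
Layer 790–670 hPa: Δp = 120 hPa = 12000 Pa, q̄ = 0.0093 kg/kg → 0.0093 × 12000 / 9.8 = 11.39 mm
Layer 670–400 hPa: Δp = 270 hPa = 27000 Pa, q̄ = 0.0042 kg/kg → 0.0042 × 27000 / 9.8 = 11.57 mm
PW = 36.73 + 11.39 + 11.57 = 59.69 ≈ 59.7 mm.

PW ≈ 59.7 mm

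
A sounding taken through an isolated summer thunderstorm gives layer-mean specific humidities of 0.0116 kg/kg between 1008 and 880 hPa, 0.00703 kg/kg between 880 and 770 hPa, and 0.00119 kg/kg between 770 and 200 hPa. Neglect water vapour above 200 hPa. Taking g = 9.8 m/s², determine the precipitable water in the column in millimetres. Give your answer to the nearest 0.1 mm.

PW ≈ 30.0 mm

Precipitable water is the column-integrated vapour mass per unit area: PW = (1/g) Σ q̄ Δp, with q in kg/kg and Δp in Pa (1 kg/m² of water = 1 mm).
Layer 1008–880 hPa: Δp = 128 hPa = 12800 Pa, q̄ = 0.0116 kg/kg → 0.0116 × 12800 / 9.8 = 15.15 mm
Layer 880–770 hPa: Δp = 110 hPa = 11000 Pa, q̄ = 0.00703 kg/kg → 0.00703 × 11000 / 9.8 = 7.89 mm
Layer 770–200 hPa: Δp = 570 hPa = 57000 Pa, q̄ = 0.00119 kg/kg → 0.00119 × 57000 / 9.8 = 6.92 mm
PW = 15.15 + 7.89 + 6.92 = 29.96 ≈ 30.0 mm.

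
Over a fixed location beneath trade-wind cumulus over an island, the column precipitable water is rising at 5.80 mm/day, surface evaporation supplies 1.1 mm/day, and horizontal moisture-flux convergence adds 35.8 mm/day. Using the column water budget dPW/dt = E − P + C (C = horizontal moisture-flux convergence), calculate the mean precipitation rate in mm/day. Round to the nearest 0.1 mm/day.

P ≈ 31.1 mm/day

dPW/dt = +5.80 mm/day.
P = E + C − dPW/dt = 1.1 + (35.8) − (+5.80) = 31.1 mm/day.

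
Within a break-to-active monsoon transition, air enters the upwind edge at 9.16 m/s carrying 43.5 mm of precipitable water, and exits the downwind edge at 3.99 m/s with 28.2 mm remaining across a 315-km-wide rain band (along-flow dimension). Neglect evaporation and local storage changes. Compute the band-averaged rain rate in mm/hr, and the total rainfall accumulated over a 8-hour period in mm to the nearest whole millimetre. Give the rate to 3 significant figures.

R ≈ 3.27 mm/hr; total ≈ 26 mm

Column moisture flux per unit crosswind length is F = V × PW.
Inflow: F_in = 9.16 × 43.5 = 398.46 mm·m/s
Outflow: F_out = 3.99 × 28.2 = 112.518 mm·m/s
Steady-state rate R = (F_in − F_out)/L = (398.46 − 112.518) / 315000 m = 9.078e-04 mm/s.
R = 9.078e-04 × 3600 = 3.27 mm/hr.
Over 8 h: total = 3.27 × 8 = 26.16 ≈ 26 mm.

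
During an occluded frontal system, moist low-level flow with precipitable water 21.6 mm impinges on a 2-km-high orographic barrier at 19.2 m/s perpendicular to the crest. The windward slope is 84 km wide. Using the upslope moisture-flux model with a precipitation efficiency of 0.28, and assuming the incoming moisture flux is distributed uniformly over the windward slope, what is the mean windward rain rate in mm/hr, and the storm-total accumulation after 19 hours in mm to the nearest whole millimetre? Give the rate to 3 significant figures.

Incoming column moisture flux per unit ridge length: F = V × PW = 19.2 × 21.6 = 414.72 mm·m/s.
Spread over the 84 km slope with efficiency ε = 0.28: R = ε·F/W = 0.28 × 414.72 / 84000 m = 1.382e-03 mm/s.
R = 1.382e-03 × 3600 = 4.98 mm/hr.
Over 19 h: total = 4.98 × 19 = 94.62 ≈ 95 mm.

R ≈ 4.98 mm/hr; total ≈ 95 mm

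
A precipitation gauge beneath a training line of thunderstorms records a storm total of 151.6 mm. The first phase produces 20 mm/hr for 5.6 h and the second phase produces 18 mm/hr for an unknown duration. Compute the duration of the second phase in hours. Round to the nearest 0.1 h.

duration ≈ 2.2 h

Known phases: 20 × 5.6 = 112 mm.
Remaining depth = 151.6 − 112 = 39.6 mm.
Duration = 39.6 / 18 = 2.2 h.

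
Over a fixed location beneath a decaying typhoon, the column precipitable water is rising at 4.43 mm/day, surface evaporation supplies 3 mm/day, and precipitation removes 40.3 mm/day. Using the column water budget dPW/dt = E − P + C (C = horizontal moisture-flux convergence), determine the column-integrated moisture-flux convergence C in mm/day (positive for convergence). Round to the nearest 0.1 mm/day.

C ≈ 41.7 mm/day

dPW/dt = +4.43 mm/day.
C = dPW/dt − E + P = (+4.43) − 3 + 40.3 = 41.7 mm/day.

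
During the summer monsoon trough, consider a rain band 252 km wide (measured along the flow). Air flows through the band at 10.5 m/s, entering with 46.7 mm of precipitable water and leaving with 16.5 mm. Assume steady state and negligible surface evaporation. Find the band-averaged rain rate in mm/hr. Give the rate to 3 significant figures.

Column moisture flux per unit crosswind length is F = V × PW.
Inflow: F_in = 10.5 × 46.7 = 490.35 mm·m/s
Outflow: F_out = 10.5 × 16.5 = 173.25 mm·m/s
Steady-state rate R = (F_in − F_out)/L = (490.35 − 173.25) / 252000 m = 1.258e-03 mm/s.
R = 1.258e-03 × 3600 = 4.53 mm/hr.

R ≈ 4.53 mm/hr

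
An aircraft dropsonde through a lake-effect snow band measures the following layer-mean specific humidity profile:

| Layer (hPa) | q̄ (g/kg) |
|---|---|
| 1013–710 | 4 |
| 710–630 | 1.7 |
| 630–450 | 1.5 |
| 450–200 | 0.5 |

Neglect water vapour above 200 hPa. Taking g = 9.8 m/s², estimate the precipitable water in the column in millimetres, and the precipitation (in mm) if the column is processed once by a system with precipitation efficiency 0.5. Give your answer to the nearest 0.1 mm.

PW ≈ 17.8 mm; precipitation ≈ 8.9 mm

Precipitable water is the column-integrated vapour mass per unit area: PW = (1/g) Σ q̄ Δp, with q in kg/kg and Δp in Pa (1 kg/m² of water = 1 mm).
Layer 1013–710 hPa: Δp = 303 hPa = 30300 Pa, q̄ = 0.004 kg/kg → 0.004 × 30300 / 9.8 = 12.37 mm
Layer 710–630 hPa: Δp = 80 hPa = 8000 Pa, q̄ = 0.0017 kg/kg → 0.0017 × 8000 / 9.8 = 1.39 mm
Layer 630–450 hPa: Δp = 180 hPa = 18000 Pa, q̄ = 0.0015 kg/kg → 0.0015 × 18000 / 9.8 = 2.76 mm
Layer 450–200 hPa: Δp = 250 hPa = 25000 Pa, q̄ = 0.0005 kg/kg → 0.0005 × 25000 / 9.8 = 1.28 mm
PW = 12.37 + 1.39 + 2.76 + 1.28 = 17.80 ≈ 17.8 mm.
Precipitation = ε × PW = 0.5 × 17.8 = 8.9 mm.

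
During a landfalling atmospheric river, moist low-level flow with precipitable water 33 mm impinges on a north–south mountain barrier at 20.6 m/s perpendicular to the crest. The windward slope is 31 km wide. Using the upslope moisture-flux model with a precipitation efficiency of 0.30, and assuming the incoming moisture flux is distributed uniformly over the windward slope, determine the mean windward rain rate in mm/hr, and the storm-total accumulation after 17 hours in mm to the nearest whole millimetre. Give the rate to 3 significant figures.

Incoming column moisture flux per unit ridge length: F = V × PW = 20.6 × 33 = 679.8 mm·m/s.
Spread over the 31 km slope with efficiency ε = 0.30: R = ε·F/W = 0.30 × 679.8 / 31000 m = 6.579e-03 mm/s.
R = 6.579e-03 × 3600 = 23.7 mm/hr.
Over 17 h: total = 23.7 × 17 = 402.9 ≈ 403 mm.

R ≈ 23.7 mm/hr; total ≈ 403 mm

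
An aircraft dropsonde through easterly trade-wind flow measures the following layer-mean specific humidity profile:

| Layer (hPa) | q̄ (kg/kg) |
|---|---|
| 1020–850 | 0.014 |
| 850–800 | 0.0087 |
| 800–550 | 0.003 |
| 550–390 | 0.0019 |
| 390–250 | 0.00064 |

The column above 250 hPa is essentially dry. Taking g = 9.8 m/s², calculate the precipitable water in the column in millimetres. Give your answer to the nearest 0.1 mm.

PW ≈ 40.4 mm

Precipitable water is the column-integrated vapour mass per unit area: PW = (1/g) Σ q̄ Δp, with q in kg/kg and Δp in Pa (1 kg/m² of water = 1 mm).
Layer 1020–850 hPa: Δp = 170 hPa = 17000 Pa, q̄ = 0.014 kg/kg → 0.014 × 17000 / 9.8 = 24.29 mm
Layer 850–800 hPa: Δp = 50 hPa = 5000 Pa, q̄ = 0.0087 kg/kg → 0.0087 × 5000 / 9.8 = 4.44 mm
Layer 800–550 hPa: Δp = 250 hPa = 25000 Pa, q̄ = 0.003 kg/kg → 0.003 × 25000 / 9.8 = 7.65 mm
Layer 550–390 hPa: Δp = 160 hPa = 16000 Pa, q̄ = 0.0019 kg/kg → 0.0019 × 16000 / 9.8 = 3.10 mm
Layer 390–250 hPa: Δp = 140 hPa = 14000 Pa, q̄ = 0.00064 kg/kg → 0.00064 × 14000 / 9.8 = 0.91 mm
PW = 24.29 + 4.44 + 7.65 + 3.10 + 0.91 = 40.39 ≈ 40.4 mm.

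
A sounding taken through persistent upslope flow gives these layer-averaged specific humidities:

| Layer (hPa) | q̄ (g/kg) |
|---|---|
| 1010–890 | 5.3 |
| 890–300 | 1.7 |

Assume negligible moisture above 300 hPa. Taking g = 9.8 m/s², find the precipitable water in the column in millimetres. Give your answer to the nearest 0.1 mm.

PW ≈ 16.7 mm

Precipitable water is the column-integrated vapour mass per unit area: PW = (1/g) Σ q̄ Δp, with q in kg/kg and Δp in Pa (1 kg/m² of water = 1 mm).
Layer 1010–890 hPa: Δp = 120 hPa = 12000 Pa, q̄ = 0.0053 kg/kg → 0.0053 × 12000 / 9.8 = 6.49 mm
Layer 890–300 hPa: Δp = 590 hPa = 59000 Pa, q̄ = 0.0017 kg/kg → 0.0017 × 59000 / 9.8 = 10.23 mm
PW = 6.49 + 10.23 = 16.72 ≈ 16.7 mm.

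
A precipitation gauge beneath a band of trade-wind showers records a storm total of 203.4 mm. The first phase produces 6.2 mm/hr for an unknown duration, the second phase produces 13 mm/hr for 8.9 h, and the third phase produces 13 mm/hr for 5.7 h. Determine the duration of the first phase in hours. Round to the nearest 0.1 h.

Known phases: 13 × 8.9 + 13 × 5.7 = 115.7 + 74.1 = 189.8 mm.
Remaining depth = 203.4 − 189.8 = 13.6 mm.
Duration = 13.6 / 6.2 = 2.2 h.

duration ≈ 2.2 h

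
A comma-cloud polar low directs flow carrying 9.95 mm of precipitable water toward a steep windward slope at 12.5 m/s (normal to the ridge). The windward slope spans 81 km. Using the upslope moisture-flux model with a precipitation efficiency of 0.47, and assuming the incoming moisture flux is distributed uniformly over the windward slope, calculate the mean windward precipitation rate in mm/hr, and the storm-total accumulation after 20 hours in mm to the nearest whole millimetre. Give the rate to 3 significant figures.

Incoming column moisture flux per unit ridge length: F = V × PW = 12.5 × 9.95 = 124.375 mm·m/s.
Spread over the 81 km slope with efficiency ε = 0.47: R = ε·F/W = 0.47 × 124.375 / 81000 m = 7.217e-04 mm/s.
R = 7.217e-04 × 3600 = 2.60 mm/hr.
Over 20 h: total = 2.60 × 20 = 52 mm.

R ≈ 2.60 mm/hr; total ≈ 52 mm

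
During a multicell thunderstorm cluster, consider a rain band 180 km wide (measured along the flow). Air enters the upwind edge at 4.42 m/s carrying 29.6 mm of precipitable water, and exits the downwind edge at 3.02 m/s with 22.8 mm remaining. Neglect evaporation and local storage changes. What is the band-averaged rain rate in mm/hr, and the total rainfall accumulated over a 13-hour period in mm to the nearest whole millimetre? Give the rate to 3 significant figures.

R ≈ 1.24 mm/hr; total ≈ 16 mm

Column moisture flux per unit crosswind length is F = V × PW.
Inflow: F_in = 4.42 × 29.6 = 130.832 mm·m/s
Outflow: F_out = 3.02 × 22.8 = 68.856 mm·m/s
Steady-state rate R = (F_in − F_out)/L = (130.832 − 68.856) / 180000 m = 3.443e-04 mm/s.
R = 3.443e-04 × 3600 = 1.24 mm/hr.
Over 13 h: total = 1.24 × 13 = 16.12 ≈ 16 mm.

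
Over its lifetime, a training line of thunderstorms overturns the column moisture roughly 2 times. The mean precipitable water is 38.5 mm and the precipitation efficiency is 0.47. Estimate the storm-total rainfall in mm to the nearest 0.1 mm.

Each cycle deposits ε × PW = 0.47 × 38.5 = 18.095 mm.
Over 2 cycles: 2 × 18.095 = 36.2 mm.

rainfall ≈ 36.2 mm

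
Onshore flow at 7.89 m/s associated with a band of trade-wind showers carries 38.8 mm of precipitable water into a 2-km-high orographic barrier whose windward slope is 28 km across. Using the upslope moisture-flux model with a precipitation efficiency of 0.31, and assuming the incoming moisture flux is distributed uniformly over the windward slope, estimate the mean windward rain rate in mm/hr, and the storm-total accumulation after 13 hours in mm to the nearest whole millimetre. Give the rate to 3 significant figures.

R ≈ 12.2 mm/hr; total ≈ 159 mm

Incoming column moisture flux per unit ridge length: F = V × PW = 7.89 × 38.8 = 306.132 mm·m/s.
Spread over the 28 km slope with efficiency ε = 0.31: R = ε·F/W = 0.31 × 306.132 / 28000 m = 3.389e-03 mm/s.
R = 3.389e-03 × 3600 = 12.2 mm/hr.
Over 13 h: total = 12.2 × 13 = 158.6 ≈ 159 mm.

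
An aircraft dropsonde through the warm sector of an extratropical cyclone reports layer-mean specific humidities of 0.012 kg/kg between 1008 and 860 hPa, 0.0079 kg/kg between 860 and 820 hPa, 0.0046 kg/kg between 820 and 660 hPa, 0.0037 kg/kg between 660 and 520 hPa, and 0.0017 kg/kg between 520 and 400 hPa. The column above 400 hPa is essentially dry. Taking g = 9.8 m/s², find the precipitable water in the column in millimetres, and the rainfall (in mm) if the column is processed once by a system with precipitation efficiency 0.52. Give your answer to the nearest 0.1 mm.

PW ≈ 36.2 mm; rainfall ≈ 18.8 mm

Precipitable water is the column-integrated vapour mass per unit area: PW = (1/g) Σ q̄ Δp, with q in kg/kg and Δp in Pa (1 kg/m² of water = 1 mm).
Layer 1008–860 hPa: Δp = 148 hPa = 14800 Pa, q̄ = 0.012 kg/kg → 0.012 × 14800 / 9.8 = 18.12 mm
Layer 860–820 hPa: Δp = 40 hPa = 4000 Pa, q̄ = 0.0079 kg/kg → 0.0079 × 4000 / 9.8 = 3.22 mm
Layer 820–660 hPa: Δp = 160 hPa = 16000 Pa, q̄ = 0.0046 kg/kg → 0.0046 × 16000 / 9.8 = 7.51 mm
Layer 660–520 hPa: Δp = 140 hPa = 14000 Pa, q̄ = 0.0037 kg/kg → 0.0037 × 14000 / 9.8 = 5.29 mm
Layer 520–400 hPa: Δp = 120 hPa = 12000 Pa, q̄ = 0.0017 kg/kg → 0.0017 × 12000 / 9.8 = 2.08 mm
PW = 18.12 + 3.22 + 7.51 + 5.29 + 2.08 = 36.22 ≈ 36.2 mm.
Rainfall = ε × PW = 0.52 × 36.2 = 18.8 mm.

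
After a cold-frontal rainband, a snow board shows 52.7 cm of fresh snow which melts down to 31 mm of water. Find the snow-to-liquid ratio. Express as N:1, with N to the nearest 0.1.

Ratio = snow depth / SWE = 527 mm / 31 mm = 17.0, i.e. 17.0:1.

ratio ≈ 17.0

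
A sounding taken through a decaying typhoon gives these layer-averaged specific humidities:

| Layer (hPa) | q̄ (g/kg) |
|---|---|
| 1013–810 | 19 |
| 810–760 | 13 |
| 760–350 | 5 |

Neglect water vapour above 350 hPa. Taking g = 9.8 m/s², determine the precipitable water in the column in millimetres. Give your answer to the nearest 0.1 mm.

PW ≈ 66.9 mm

Precipitable water is the column-integrated vapour mass per unit area: PW = (1/g) Σ q̄ Δp, with q in kg/kg and Δp in Pa (1 kg/m² of water = 1 mm).
Layer 1013–810 hPa: Δp = 203 hPa = 20300 Pa, q̄ = 0.019 kg/kg → 0.019 × 20300 / 9.8 = 39.36 mm
Layer 810–760 hPa: Δp = 50 hPa = 5000 Pa, q̄ = 0.013 kg/kg → 0.013 × 5000 / 9.8 = 6.63 mm
Layer 760–350 hPa: Δp = 410 hPa = 41000 Pa, q̄ = 0.005 kg/kg → 0.005 × 41000 / 9.8 = 20.92 mm
PW = 39.36 + 6.63 + 20.92 = 66.91 ≈ 66.9 mm.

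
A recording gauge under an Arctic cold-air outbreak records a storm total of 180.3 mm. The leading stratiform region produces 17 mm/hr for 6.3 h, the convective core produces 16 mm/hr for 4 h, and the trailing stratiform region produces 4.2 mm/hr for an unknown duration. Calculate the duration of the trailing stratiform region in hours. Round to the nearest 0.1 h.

duration ≈ 2.2 h

Known phases: 17 × 6.3 + 16 × 4 = 107.1 + 64 = 171.1 mm.
Remaining depth = 180.3 − 171.1 = 9.2 mm.
Duration = 9.2 / 4.2 = 2.2 h.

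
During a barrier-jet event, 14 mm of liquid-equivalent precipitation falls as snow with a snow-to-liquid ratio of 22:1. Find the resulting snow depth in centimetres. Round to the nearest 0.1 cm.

snow depth ≈ 30.8 cm

Snow depth = liquid × ratio = 14 mm × 22 = 308 mm = 30.8 cm.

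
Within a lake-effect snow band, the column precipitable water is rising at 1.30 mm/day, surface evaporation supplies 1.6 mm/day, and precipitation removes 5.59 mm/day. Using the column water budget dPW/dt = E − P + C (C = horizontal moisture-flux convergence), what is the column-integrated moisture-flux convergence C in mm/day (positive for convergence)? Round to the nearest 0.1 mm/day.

dPW/dt = +1.30 mm/day.
C = dPW/dt − E + P = (+1.30) − 1.6 + 5.59 = 5.3 mm/day.

C ≈ 5.3 mm/day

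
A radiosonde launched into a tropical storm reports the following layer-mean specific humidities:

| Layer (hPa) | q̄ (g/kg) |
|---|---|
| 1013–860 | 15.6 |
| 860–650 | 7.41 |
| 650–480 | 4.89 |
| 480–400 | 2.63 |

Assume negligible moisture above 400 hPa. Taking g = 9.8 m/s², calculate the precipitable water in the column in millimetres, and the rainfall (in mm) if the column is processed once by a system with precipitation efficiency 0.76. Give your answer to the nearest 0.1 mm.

Precipitable water is the column-integrated vapour mass per unit area: PW = (1/g) Σ q̄ Δp, with q in kg/kg and Δp in Pa (1 kg/m² of water = 1 mm).
Layer 1013–860 hPa: Δp = 153 hPa = 15300 Pa, q̄ = 0.0156 kg/kg → 0.0156 × 15300 / 9.8 = 24.36 mm
Layer 860–650 hPa: Δp = 210 hPa = 21000 Pa, q̄ = 0.00741 kg/kg → 0.00741 × 21000 / 9.8 = 15.88 mm
Layer 650–480 hPa: Δp = 170 hPa = 17000 Pa, q̄ = 0.00489 kg/kg → 0.00489 × 17000 / 9.8 = 8.48 mm
Layer 480–400 hPa: Δp = 80 hPa = 8000 Pa, q̄ = 0.00263 kg/kg → 0.00263 × 8000 / 9.8 = 2.15 mm
PW = 24.36 + 15.88 + 8.48 + 2.15 = 50.87 ≈ 50.9 mm.
Rainfall = ε × PW = 0.76 × 50.9 = 38.7 mm.

PW ≈ 50.9 mm; rainfall ≈ 38.7 mm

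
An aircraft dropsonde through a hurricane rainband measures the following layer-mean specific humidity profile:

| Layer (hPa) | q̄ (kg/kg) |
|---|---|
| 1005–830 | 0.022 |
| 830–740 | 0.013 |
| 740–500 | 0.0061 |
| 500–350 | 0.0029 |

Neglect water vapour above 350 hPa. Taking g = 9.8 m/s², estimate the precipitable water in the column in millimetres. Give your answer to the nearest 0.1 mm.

Precipitable water is the column-integrated vapour mass per unit area: PW = (1/g) Σ q̄ Δp, with q in kg/kg and Δp in Pa (1 kg/m² of water = 1 mm).
Layer 1005–830 hPa: Δp = 175 hPa = 17500 Pa, q̄ = 0.022 kg/kg → 0.022 × 17500 / 9.8 = 39.29 mm
Layer 830–740 hPa: Δp = 90 hPa = 9000 Pa, q̄ = 0.013 kg/kg → 0.013 × 9000 / 9.8 = 11.94 mm
Layer 740–500 hPa: Δp = 240 hPa = 24000 Pa, q̄ = 0.0061 kg/kg → 0.0061 × 24000 / 9.8 = 14.94 mm
Layer 500–350 hPa: Δp = 150 hPa = 15000 Pa, q̄ = 0.0029 kg/kg → 0.0029 × 15000 / 9.8 = 4.44 mm
PW = 39.29 + 11.94 + 14.94 + 4.44 = 70.61 ≈ 70.6 mm.

PW ≈ 70.6 mm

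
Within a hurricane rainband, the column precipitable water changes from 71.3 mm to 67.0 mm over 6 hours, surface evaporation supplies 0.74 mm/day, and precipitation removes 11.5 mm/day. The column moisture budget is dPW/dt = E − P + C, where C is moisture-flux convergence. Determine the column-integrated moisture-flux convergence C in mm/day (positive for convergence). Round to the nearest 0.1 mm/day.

C ≈ -6.4 mm/day

dPW/dt = (67.0 − 71.3) mm / (6/24 day) = -17.200 mm/day.
C = dPW/dt − E + P = (-17.200) − 0.74 + 11.5 = -6.4 mm/day.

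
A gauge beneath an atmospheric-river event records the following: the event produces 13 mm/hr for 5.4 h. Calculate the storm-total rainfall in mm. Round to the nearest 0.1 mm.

Total = Σ Rᵢ Δtᵢ = 13 × 5.4
      = 70.2 = 70.2 mm.

total ≈ 70.2 mm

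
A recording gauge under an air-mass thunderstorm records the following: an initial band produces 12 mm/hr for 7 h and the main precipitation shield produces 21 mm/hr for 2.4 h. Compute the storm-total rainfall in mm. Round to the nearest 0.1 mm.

total ≈ 134.4 mm

Total = Σ Rᵢ Δtᵢ = 12 × 7 + 21 × 2.4
      = 84 + 50.4 = 134.4 mm.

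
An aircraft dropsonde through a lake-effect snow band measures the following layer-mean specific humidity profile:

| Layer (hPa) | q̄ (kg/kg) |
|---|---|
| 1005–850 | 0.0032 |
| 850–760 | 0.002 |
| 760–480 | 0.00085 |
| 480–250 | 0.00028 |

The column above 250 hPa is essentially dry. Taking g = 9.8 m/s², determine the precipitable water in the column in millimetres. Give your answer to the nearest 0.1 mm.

PW ≈ 10.0 mm

Precipitable water is the column-integrated vapour mass per unit area: PW = (1/g) Σ q̄ Δp, with q in kg/kg and Δp in Pa (1 kg/m² of water = 1 mm).
Layer 1005–850 hPa: Δp = 155 hPa = 15500 Pa, q̄ = 0.0032 kg/kg → 0.0032 × 15500 / 9.8 = 5.06 mm
Layer 850–760 hPa: Δp = 90 hPa = 9000 Pa, q̄ = 0.002 kg/kg → 0.002 × 9000 / 9.8 = 1.84 mm
Layer 760–480 hPa: Δp = 280 hPa = 28000 Pa, q̄ = 0.00085 kg/kg → 0.00085 × 28000 / 9.8 = 2.43 mm
Layer 480–250 hPa: Δp = 230 hPa = 23000 Pa, q̄ = 0.00028 kg/kg → 0.00028 × 23000 / 9.8 = 0.66 mm
PW = 5.06 + 1.84 + 2.43 + 0.66 = 9.99 ≈ 10.0 mm.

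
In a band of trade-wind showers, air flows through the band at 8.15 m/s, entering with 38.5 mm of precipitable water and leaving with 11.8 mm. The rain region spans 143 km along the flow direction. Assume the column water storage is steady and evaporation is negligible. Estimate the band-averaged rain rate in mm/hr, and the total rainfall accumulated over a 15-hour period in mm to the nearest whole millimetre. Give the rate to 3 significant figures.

Column moisture flux per unit crosswind length is F = V × PW.
Inflow: F_in = 8.15 × 38.5 = 313.775 mm·m/s
Outflow: F_out = 8.15 × 11.8 = 96.17 mm·m/s
Steady-state rate R = (F_in − F_out)/L = (313.775 − 96.17) / 143000 m = 1.522e-03 mm/s.
R = 1.522e-03 × 3600 = 5.48 mm/hr.
Over 15 h: total = 5.48 × 15 = 82.2 ≈ 82 mm.

R ≈ 5.48 mm/hr; total ≈ 82 mm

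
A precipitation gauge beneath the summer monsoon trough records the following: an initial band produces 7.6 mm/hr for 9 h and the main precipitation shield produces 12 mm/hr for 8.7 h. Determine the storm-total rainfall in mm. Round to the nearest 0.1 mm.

total ≈ 172.8 mm

Total = Σ Rᵢ Δtᵢ = 7.6 × 9 + 12 × 8.7
      = 68.4 + 104.4 = 172.8 mm.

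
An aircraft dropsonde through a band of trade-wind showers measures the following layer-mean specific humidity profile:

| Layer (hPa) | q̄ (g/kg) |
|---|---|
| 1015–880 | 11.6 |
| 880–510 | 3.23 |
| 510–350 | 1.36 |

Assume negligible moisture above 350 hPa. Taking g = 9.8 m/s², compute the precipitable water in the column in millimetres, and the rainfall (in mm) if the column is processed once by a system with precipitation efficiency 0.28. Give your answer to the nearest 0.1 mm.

Precipitable water is the column-integrated vapour mass per unit area: PW = (1/g) Σ q̄ Δp, with q in kg/kg and Δp in Pa (1 kg/m² of water = 1 mm).
Layer 1015–880 hPa: Δp = 135 hPa = 13500 Pa, q̄ = 0.0116 kg/kg → 0.0116 × 13500 / 9.8 = 15.98 mm
Layer 880–510 hPa: Δp = 370 hPa = 37000 Pa, q̄ = 0.00323 kg/kg → 0.00323 × 37000 / 9.8 = 12.19 mm
Layer 510–350 hPa: Δp = 160 hPa = 16000 Pa, q̄ = 0.00136 kg/kg → 0.00136 × 16000 / 9.8 = 2.22 mm
PW = 15.98 + 12.19 + 2.22 = 30.39 ≈ 30.4 mm.
Rainfall = ε × PW = 0.28 × 30.4 = 8.5 mm.

PW ≈ 30.4 mm; rainfall ≈ 8.5 mm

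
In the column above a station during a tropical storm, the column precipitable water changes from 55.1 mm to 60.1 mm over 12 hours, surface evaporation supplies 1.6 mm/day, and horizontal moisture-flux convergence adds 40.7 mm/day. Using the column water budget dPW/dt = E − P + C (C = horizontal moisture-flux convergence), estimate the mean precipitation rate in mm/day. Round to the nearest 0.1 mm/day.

P ≈ 32.3 mm/day

dPW/dt = (60.1 − 55.1) mm / (12/24 day) = +10.000 mm/day.
P = E + C − dPW/dt = 1.6 + (40.7) − (+10.000) = 32.3 mm/day.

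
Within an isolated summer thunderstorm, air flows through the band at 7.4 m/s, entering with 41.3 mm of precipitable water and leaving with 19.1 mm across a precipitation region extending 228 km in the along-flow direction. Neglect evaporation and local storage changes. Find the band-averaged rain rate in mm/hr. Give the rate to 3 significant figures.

R ≈ 2.59 mm/hr

Column moisture flux per unit crosswind length is F = V × PW.
Inflow: F_in = 7.4 × 41.3 = 305.62 mm·m/s
Outflow: F_out = 7.4 × 19.1 = 141.34 mm·m/s
Steady-state rate R = (F_in − F_out)/L = (305.62 − 141.34) / 228000 m = 7.205e-04 mm/s.
R = 7.205e-04 × 3600 = 2.59 mm/hr.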